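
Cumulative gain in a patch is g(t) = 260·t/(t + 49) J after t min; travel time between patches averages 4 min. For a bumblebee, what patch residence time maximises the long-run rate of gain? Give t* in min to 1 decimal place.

Maximise g(t)/(T+t): set derivative to zero → g'(t)(T+t) = g(t).
g'(t) = 260·49/(t + 49)². Setting 260·49/(t+49)² = 260t/[(t+49)(4+t)] gives 49(4+t) = t(t+49), so t² = 49×4 = 196.
t* = √196 = 14 min.

14.0 min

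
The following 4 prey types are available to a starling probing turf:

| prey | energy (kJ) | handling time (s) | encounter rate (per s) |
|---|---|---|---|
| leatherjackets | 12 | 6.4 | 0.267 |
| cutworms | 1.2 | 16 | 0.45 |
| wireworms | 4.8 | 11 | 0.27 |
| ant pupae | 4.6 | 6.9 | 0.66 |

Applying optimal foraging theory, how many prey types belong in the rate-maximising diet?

1

Profitabilities (E/h, kJ/s): leatherjackets 1.88, ant pupae 0.667, wireworms 0.436, cutworms 0.075. Add prey in this order while the next type's profitability exceeds the intake rate on those already taken.
Rate on top 1: 1.183. ant pupae: 0.667 < 1.183 → exclude; stop.
Optimal diet: leatherjackets — 1 of 4 types.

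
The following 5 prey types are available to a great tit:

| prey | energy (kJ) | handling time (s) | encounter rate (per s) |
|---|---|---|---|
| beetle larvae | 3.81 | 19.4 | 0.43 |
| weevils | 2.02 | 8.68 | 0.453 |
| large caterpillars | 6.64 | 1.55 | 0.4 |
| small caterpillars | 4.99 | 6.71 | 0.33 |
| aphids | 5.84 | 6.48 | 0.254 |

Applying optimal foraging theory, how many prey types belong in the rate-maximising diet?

1

Rank by E/h (kJ/s): large caterpillars 4.28, aphids 0.901, small caterpillars 0.744, weevils 0.233, beetle larvae 0.196. Include each in turn until the next type's E/h falls below the running intake rate.
Rate on top 1: 1.64. aphids: 0.901 < 1.64 → exclude; stop.
Optimal diet: large caterpillars — 1 of 5 types.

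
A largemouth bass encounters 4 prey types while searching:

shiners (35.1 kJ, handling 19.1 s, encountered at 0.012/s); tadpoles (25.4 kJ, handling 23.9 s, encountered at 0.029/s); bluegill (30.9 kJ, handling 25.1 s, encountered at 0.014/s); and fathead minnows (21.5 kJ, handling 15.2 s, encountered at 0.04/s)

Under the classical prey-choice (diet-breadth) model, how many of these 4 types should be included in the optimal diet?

4

Rank by E/h (kJ/s): shiners 1.84, fathead minnows 1.41, bluegill 1.23, tadpoles 1.06. Include each in turn until the next type's E/h falls below the running intake rate.
Rate on top 1: 0.3427. fathead minnows: 1.41 > 0.3427 → include.
Rate on top 2: 0.6974. bluegill: 1.23 > 0.6974 → include.
Rate on top 3: 0.7831. tadpoles: 1.06 > 0.7831 → include.
Optimal diet: shiners, fathead minnows, bluegill, tadpoles — 4 of 4 types.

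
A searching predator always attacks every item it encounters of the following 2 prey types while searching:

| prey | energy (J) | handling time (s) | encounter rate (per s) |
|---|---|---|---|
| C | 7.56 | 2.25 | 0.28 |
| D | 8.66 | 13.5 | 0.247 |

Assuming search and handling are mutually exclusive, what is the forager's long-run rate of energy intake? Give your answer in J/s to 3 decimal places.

R = Σλ_iE_i / (1 + Σλ_ih_i)
Numerator: 0.28×7.56 + 0.247×8.66 = 4.256
Denominator: 1 + 0.28×2.25 + 0.247×13.5 = 4.965
R = 4.256/4.965 = 0.8573 J/s

0.857 J/s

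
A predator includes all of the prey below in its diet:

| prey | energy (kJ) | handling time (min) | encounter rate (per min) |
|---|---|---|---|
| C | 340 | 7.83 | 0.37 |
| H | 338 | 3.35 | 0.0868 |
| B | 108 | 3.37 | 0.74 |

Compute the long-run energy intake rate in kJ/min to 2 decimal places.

R = Σλ_iE_i / (1 + Σλ_ih_i)
Numerator: 0.37×340 + 0.0868×338 + 0.74×108 = 235.1
Denominator: 1 + 0.37×7.83 + 0.0868×3.35 + 0.74×3.37 = 6.682
R = 235.1/6.682 = 35.18 kJ/min

35.18 kJ/min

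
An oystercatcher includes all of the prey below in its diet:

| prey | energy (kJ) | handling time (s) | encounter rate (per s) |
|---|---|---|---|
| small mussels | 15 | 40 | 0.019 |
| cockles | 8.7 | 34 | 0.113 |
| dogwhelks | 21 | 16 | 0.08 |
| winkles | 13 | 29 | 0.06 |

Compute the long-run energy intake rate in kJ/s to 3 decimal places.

Energy encountered per unit search time: 0.019×15 + 0.113×8.7 + 0.08×21 + 0.06×13 = 3.728 kJ/s.
Handling time per unit search time: 0.019×40 + 0.113×34 + 0.08×16 + 0.06×29 = 7.622.
Rate = 3.728/(1 + 7.622) = 0.4324 kJ/s.

0.432 kJ/s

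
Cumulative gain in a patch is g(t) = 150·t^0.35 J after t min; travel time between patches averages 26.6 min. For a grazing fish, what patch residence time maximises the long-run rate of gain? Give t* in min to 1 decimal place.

14.3 min

By the marginal value theorem, leave when the instantaneous gain rate g'(t) equals the habitat-wide average g(t)/(T + t).
g'(t) = 0.35·150·t^-0.65. Setting 0.35·150·t^-0.65 = 150·t^0.35/(26.6+t) gives 0.35(26.6+t) = t, so 0.65·t = 0.35×26.6.
t* = 0.35×26.6/0.65 = 14.32 min.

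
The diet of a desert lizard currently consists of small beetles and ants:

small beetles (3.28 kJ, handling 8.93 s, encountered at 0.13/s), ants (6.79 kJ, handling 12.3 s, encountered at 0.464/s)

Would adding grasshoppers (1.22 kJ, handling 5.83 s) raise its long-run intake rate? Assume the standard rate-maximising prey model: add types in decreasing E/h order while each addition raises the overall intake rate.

No

On small beetles and ants alone, R = ΣλE/(1+Σλh) = 3.577/7.868 = 0.4546 kJ/s.
grasshoppers: E/h = 1.22/5.83 = 0.2093 kJ/s.
Since 0.2093 < R, time spent handling grasshoppers is better spent searching.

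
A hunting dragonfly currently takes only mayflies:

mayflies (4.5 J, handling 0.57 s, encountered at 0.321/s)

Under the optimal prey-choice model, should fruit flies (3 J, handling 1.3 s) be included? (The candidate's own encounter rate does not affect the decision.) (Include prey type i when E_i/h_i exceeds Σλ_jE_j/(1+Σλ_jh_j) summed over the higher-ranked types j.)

Yes

Current rate: (0.321×4.5)/(1 + 0.321×0.57) = 1.221 J/s.
fruit flies: E/h = 3/1.3 = 2.308 J/s.
Since 2.308 > R, including fruit flies increases the long-run rate.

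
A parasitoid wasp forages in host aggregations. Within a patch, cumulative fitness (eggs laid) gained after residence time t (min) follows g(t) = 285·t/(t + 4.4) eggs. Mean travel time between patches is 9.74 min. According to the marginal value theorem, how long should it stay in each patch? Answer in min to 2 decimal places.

Optimal t* satisfies g'(t*) = g(t*)/(T + t*).
g'(t) = 285·4.4/(t + 4.4)². Setting 285·4.4/(t+4.4)² = 285t/[(t+4.4)(9.74+t)] gives 4.4(9.74+t) = t(t+4.4), so t² = 4.4×9.74 = 42.86.
t* = √42.86 = 6.546 min.

6.55 min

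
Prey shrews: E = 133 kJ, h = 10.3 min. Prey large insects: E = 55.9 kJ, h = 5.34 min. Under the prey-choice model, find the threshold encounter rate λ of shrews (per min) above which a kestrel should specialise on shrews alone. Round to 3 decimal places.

At the threshold, the rate on shrews alone equals the profitability of large insects: λ·133/(1 + λ·10.3) = 55.9/5.34 = 10.47.
Rearranging, λ(133 − 10.47×10.3) = 10.47, so λ = 10.47/25.18 = 0.4158 per min.

0.416 per min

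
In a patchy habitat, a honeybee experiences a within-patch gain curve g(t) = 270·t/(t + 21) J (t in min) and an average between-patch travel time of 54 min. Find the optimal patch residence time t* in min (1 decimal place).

33.7 min

Optimal t* satisfies g'(t*) = g(t*)/(T + t*).
g'(t) = 270·21/(t + 21)². Setting 270·21/(t+21)² = 270t/[(t+21)(54+t)] gives 21(54+t) = t(t+21), so t² = 21×54 = 1134.
t* = √1134 = 33.67 min.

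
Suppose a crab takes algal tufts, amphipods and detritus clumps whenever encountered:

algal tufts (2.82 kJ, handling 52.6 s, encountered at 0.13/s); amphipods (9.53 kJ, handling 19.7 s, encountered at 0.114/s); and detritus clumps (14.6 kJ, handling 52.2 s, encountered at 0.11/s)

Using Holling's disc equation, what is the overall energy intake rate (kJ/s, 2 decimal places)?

R = Σλ_iE_i / (1 + Σλ_ih_i)
Numerator: 0.13×2.82 + 0.114×9.53 + 0.11×14.6 = 3.059
Denominator: 1 + 0.13×52.6 + 0.114×19.7 + 0.11×52.2 = 15.83
R = 3.059/15.83 = 0.1933 kJ/s

0.19 kJ/s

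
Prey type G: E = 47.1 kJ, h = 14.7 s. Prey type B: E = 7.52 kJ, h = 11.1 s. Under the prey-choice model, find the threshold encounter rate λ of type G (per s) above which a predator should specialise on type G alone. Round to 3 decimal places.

0.018 per s

Drop type B once their profitability E₂/h₂ falls below the rate achievable on type G alone: E₂/h₂ = λE₁/(1 + λh₁).
Solve for λ: λE₁h₂ = E₂(1 + λh₁) → λ(E₁h₂ − E₂h₁) = E₂ → λ = E₂/(E₁h₂ − E₂h₁).
λ = 7.52/(47.1×11.1 − 7.52×14.7) = 7.52/412.3 = 0.01824 per s.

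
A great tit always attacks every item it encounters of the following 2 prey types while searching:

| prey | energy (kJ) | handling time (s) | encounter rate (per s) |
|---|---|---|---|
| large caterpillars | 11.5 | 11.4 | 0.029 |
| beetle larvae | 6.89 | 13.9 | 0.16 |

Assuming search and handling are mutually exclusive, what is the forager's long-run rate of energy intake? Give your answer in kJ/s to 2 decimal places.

R = Σλ_iE_i / (1 + Σλ_ih_i)
Numerator: 0.029×11.5 + 0.16×6.89 = 1.436
Denominator: 1 + 0.029×11.4 + 0.16×13.9 = 3.555
R = 1.436/3.555 = 0.404 kJ/s

0.40 kJ/s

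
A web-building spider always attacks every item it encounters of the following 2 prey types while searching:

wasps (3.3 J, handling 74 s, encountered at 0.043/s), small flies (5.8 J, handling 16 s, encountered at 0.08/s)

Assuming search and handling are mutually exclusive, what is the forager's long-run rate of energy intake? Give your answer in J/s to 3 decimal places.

R = (0.043×3.3 + 0.08×5.8) / (1 + 0.043×74 + 0.08×16) = 0.6059/5.462 = 0.1109 J/s.

0.111 J/s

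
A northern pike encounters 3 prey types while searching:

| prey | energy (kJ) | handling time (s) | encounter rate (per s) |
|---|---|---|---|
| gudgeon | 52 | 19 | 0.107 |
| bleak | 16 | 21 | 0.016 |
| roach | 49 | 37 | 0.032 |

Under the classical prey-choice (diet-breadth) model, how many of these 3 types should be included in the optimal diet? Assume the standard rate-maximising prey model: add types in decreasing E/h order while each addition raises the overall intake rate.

Profitabilities (E/h, kJ/s): gudgeon 2.74, roach 1.32, bleak 0.762. Add prey in this order while the next type's profitability exceeds the intake rate on those already taken.
Rate on top 1: 1.834. roach: 1.32 < 1.834 → exclude; stop.
Optimal diet: gudgeon — 1 of 3 types.

1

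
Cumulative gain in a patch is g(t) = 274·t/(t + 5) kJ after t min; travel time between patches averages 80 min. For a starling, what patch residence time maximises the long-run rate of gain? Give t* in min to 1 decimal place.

By the marginal value theorem, leave when the instantaneous gain rate g'(t) equals the habitat-wide average g(t)/(T + t).
g'(t) = 274·5/(t + 5)². Setting 274·5/(t+5)² = 274t/[(t+5)(80+t)] gives 5(80+t) = t(t+5), so t² = 5×80 = 400.
t* = √400 = 20 min.

20.0 min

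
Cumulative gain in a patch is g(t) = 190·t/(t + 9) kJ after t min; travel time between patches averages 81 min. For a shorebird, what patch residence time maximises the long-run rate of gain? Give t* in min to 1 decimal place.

27.0 min

By the marginal value theorem, leave when the instantaneous gain rate g'(t) equals the habitat-wide average g(t)/(T + t).
g'(t) = 190·9/(t + 9)². Setting 190·9/(t+9)² = 190t/[(t+9)(81+t)] gives 9(81+t) = t(t+9), so t² = 9×81 = 729.
t* = √729 = 27 min.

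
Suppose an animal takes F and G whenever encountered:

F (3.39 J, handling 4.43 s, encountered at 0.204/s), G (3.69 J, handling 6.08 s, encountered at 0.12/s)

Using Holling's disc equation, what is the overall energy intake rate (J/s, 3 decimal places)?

R = Σλ_iE_i / (1 + Σλ_ih_i)
Numerator: 0.204×3.39 + 0.12×3.69 = 1.134
Denominator: 1 + 0.204×4.43 + 0.12×6.08 = 2.633
R = 1.134/2.633 = 0.4308 J/s

0.431 J/s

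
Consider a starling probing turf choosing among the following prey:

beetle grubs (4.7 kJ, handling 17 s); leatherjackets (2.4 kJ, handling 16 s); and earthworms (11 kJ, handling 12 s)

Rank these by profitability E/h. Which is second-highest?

Profitability E/h (kJ/s): beetle grubs = 4.7/17 = 0.276, leatherjackets = 2.4/16 = 0.15, earthworms = 11/12 = 0.917.
Ranked: earthworms > beetle grubs > leatherjackets.

beetle grubs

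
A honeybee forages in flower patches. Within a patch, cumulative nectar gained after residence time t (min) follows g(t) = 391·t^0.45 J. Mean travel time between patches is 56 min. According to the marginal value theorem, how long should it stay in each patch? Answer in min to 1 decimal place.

45.8 min

Optimal t* satisfies g'(t*) = g(t*)/(T + t*).
g'(t) = 0.45·391·t^-0.55. Setting 0.45·391·t^-0.55 = 391·t^0.45/(56+t) gives 0.45(56+t) = t, so 0.55·t = 0.45×56.
t* = 0.45×56/0.55 = 45.82 min.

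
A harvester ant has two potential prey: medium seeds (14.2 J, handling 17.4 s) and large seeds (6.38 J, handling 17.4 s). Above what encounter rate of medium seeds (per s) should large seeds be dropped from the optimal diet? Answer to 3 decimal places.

At the threshold, the rate on medium seeds alone equals the profitability of large seeds: λ·14.2/(1 + λ·17.4) = 6.38/17.4 = 0.3667.
Rearranging, λ(14.2 − 0.3667×17.4) = 0.3667, so λ = 0.3667/7.82 = 0.04689 per s.

0.047 per s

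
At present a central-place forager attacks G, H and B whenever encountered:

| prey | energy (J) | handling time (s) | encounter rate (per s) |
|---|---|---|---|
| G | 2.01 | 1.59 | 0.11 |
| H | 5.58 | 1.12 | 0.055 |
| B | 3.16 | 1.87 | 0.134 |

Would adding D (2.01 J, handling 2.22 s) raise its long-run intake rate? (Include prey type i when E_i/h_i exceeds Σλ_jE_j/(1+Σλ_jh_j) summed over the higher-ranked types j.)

Intake rate on the current diet: R = (0.11×2.01 + 0.055×5.58 + 0.134×3.16) / (1 + 0.11×1.59 + 0.055×1.12 + 0.134×1.87) = 0.9514/1.487 = 0.6398 J/s.
Profitability of D: 2.01/2.22 = 0.9054 J/s.
Since 0.9054 > R, including D increases the long-run rate.

Yes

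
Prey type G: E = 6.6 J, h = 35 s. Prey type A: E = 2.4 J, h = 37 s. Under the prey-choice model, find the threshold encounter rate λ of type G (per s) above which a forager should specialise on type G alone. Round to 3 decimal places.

0.015 per s

The zero-one rule: include type A iff E₂/h₂ > λE₁/(1+λh₁). Equality gives the switch point.
λE₁h₂ = E₂ + λE₂h₁ ⇒ λ = E₂/(E₁h₂ − E₂h₁) = 2.4/(244.2 − 84) = 0.01498 per s.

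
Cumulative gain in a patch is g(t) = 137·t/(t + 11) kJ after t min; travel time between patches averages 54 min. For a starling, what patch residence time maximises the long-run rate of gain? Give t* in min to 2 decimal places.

24.37 min

Optimal t* satisfies g'(t*) = g(t*)/(T + t*).
g'(t) = 137·11/(t + 11)². Setting 137·11/(t+11)² = 137t/[(t+11)(54+t)] gives 11(54+t) = t(t+11), so t² = 11×54 = 594.
t* = √594 = 24.37 min.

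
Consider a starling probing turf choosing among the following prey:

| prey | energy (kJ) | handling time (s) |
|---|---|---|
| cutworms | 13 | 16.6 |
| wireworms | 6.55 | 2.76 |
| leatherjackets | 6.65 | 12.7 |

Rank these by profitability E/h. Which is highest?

wireworms

Profitability E/h (kJ/s): cutworms = 13/16.6 = 0.783, wireworms = 6.55/2.76 = 2.37, leatherjackets = 6.65/12.7 = 0.524.
Ranked: wireworms > cutworms > leatherjackets.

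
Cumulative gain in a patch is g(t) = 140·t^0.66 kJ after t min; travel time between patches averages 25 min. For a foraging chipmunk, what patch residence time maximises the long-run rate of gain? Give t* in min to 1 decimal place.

48.5 min

Optimal t* satisfies g'(t*) = g(t*)/(T + t*).
g'(t) = 0.66·140·t^-0.34. Setting 0.66·140·t^-0.34 = 140·t^0.66/(25+t) gives 0.66(25+t) = t, so 0.34·t = 0.66×25.
t* = 0.66×25/0.34 = 48.53 min.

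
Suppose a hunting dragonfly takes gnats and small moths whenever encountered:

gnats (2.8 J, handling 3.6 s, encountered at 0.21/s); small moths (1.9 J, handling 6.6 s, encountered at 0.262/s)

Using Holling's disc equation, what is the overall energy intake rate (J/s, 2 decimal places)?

R = Σλ_iE_i / (1 + Σλ_ih_i)
Numerator: 0.21×2.8 + 0.262×1.9 = 1.086
Denominator: 1 + 0.21×3.6 + 0.262×6.6 = 3.485
R = 1.086/3.485 = 0.3115 J/s

0.31 J/s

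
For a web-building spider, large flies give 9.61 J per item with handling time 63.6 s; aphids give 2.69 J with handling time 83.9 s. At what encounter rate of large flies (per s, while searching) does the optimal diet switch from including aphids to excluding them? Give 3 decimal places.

At the threshold, the rate on large flies alone equals the profitability of aphids: λ·9.61/(1 + λ·63.6) = 2.69/83.9 = 0.03206.
Rearranging, λ(9.61 − 0.03206×63.6) = 0.03206, so λ = 0.03206/7.571 = 0.004235 per s.

0.004 per s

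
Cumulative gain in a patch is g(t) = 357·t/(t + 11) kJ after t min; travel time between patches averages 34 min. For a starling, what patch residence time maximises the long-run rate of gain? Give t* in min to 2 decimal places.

19.34 min

By the marginal value theorem, leave when the instantaneous gain rate g'(t) equals the habitat-wide average g(t)/(T + t).
g'(t) = 357·11/(t + 11)². Setting 357·11/(t+11)² = 357t/[(t+11)(34+t)] gives 11(34+t) = t(t+11), so t² = 11×34 = 374.
t* = √374 = 19.34 min.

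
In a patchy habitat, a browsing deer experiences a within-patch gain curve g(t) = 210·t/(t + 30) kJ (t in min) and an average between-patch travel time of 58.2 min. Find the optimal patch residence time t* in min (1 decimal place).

Maximise g(t)/(T+t): set derivative to zero → g'(t)(T+t) = g(t).
g'(t) = 210·30/(t + 30)². Setting 210·30/(t+30)² = 210t/[(t+30)(58.2+t)] gives 30(58.2+t) = t(t+30), so t² = 30×58.2 = 1746.
t* = √1746 = 41.79 min.

41.8 min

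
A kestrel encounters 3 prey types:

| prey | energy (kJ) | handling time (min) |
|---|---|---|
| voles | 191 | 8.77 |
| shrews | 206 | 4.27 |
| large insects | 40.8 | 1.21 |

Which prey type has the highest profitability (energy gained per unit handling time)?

In descending order of E/h:
shrews: 206/4.27 = 48.2 kJ/min
large insects: 40.8/1.21 = 33.7 kJ/min
voles: 191/8.77 = 21.8 kJ/min

shrews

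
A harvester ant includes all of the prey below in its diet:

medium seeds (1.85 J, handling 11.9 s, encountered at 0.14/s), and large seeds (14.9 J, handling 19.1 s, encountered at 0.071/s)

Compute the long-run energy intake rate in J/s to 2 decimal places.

0.33 J/s

R = (0.14×1.85 + 0.071×14.9) / (1 + 0.14×11.9 + 0.071×19.1) = 1.317/4.022 = 0.3274 J/s.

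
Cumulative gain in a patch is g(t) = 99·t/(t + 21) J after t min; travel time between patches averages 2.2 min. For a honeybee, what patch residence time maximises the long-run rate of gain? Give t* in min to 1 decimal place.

6.8 min

Maximise g(t)/(T+t): set derivative to zero → g'(t)(T+t) = g(t).
g'(t) = 99·21/(t + 21)². Setting 99·21/(t+21)² = 99t/[(t+21)(2.2+t)] gives 21(2.2+t) = t(t+21), so t² = 21×2.2 = 46.2.
t* = √46.2 = 6.797 min.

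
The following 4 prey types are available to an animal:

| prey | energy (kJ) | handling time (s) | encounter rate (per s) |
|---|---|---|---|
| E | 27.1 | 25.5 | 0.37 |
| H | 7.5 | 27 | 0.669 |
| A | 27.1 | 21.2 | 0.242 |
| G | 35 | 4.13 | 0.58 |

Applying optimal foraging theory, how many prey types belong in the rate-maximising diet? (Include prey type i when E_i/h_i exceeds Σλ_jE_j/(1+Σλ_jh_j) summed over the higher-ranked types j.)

E/h in descending order: G 8.47, A 1.28, E 1.06, H 0.278 kJ/s. The optimal diet is the largest prefix of this list for which every included type satisfies E_i/h_i > R on the types above it.
Rate on top 1: 5.979. A: 1.28 < 5.979 → exclude; stop.
Optimal diet: G — 1 of 4 types.

1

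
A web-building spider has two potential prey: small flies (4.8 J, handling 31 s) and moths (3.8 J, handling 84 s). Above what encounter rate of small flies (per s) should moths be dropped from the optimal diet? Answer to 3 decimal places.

0.013 per s

At the threshold, the rate on small flies alone equals the profitability of moths: λ·4.8/(1 + λ·31) = 3.8/84 = 0.04524.
Rearranging, λ(4.8 − 0.04524×31) = 0.04524, so λ = 0.04524/3.398 = 0.01331 per s.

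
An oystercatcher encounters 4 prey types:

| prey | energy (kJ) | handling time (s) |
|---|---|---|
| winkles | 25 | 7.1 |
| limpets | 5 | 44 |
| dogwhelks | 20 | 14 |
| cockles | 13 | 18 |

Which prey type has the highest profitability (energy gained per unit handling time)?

winkles

Profitability E/h (kJ/s): winkles = 25/7.1 = 3.52, limpets = 5/44 = 0.114, dogwhelks = 20/14 = 1.43, cockles = 13/18 = 0.722.
Ranked: winkles > dogwhelks > cockles > limpets.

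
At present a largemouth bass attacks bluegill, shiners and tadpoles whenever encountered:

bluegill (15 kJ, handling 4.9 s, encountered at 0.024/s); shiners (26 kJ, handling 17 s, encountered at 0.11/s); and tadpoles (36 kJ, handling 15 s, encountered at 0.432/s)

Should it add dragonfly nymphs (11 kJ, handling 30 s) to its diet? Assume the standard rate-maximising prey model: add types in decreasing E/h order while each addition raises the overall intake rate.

On bluegill, shiners and tadpoles alone, R = ΣλE/(1+Σλh) = 18.77/9.468 = 1.983 kJ/s.
dragonfly nymphs: E/h = 11/30 = 0.3667 kJ/s.
0.3667 < 1.983, so adding dragonfly nymphs would lower the average — exclude it.

No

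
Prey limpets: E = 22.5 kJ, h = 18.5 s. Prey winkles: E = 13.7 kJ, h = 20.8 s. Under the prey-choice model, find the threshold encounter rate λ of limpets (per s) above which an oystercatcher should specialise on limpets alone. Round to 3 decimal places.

The zero-one rule: include winkles iff E₂/h₂ > λE₁/(1+λh₁). Equality gives the switch point.
λE₁h₂ = E₂ + λE₂h₁ ⇒ λ = E₂/(E₁h₂ − E₂h₁) = 13.7/(468 − 253.4) = 0.06385 per s.

0.064 per s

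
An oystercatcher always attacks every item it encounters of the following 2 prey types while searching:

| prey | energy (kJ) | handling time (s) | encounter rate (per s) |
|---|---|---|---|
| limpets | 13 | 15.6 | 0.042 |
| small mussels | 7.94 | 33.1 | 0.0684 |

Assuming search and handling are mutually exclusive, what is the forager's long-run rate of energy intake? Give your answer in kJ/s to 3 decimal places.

0.278 kJ/s

R = (0.042×13 + 0.0684×7.94) / (1 + 0.042×15.6 + 0.0684×33.1) = 1.089/3.919 = 0.2779 kJ/s.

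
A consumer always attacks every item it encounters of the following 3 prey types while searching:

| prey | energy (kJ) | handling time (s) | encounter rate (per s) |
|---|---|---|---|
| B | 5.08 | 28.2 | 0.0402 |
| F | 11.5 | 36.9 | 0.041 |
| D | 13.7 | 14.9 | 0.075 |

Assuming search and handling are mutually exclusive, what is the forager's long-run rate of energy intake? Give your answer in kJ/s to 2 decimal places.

Energy encountered per unit search time: 0.0402×5.08 + 0.041×11.5 + 0.075×13.7 = 1.703 kJ/s.
Handling time per unit search time: 0.0402×28.2 + 0.041×36.9 + 0.075×14.9 = 3.764.
Rate = 1.703/(1 + 3.764) = 0.3575 kJ/s.

0.36 kJ/s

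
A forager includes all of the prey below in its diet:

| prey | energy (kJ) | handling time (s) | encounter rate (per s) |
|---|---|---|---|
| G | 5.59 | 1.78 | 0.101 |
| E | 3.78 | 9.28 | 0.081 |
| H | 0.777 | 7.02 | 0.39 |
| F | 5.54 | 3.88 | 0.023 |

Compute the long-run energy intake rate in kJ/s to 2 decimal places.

Energy encountered per unit search time: 0.101×5.59 + 0.081×3.78 + 0.39×0.777 + 0.023×5.54 = 1.301 kJ/s.
Handling time per unit search time: 0.101×1.78 + 0.081×9.28 + 0.39×7.02 + 0.023×3.88 = 3.758.
Rate = 1.301/(1 + 3.758) = 0.2735 kJ/s.

0.27 kJ/s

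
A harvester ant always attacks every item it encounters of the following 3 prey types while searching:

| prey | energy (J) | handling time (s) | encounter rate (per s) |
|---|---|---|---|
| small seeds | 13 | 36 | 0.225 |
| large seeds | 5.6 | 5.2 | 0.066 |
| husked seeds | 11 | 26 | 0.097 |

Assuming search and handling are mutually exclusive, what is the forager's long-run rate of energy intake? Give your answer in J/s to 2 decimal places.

R = (0.225×13 + 0.066×5.6 + 0.097×11) / (1 + 0.225×36 + 0.066×5.2 + 0.097×26) = 4.362/11.97 = 0.3645 J/s.

0.36 J/s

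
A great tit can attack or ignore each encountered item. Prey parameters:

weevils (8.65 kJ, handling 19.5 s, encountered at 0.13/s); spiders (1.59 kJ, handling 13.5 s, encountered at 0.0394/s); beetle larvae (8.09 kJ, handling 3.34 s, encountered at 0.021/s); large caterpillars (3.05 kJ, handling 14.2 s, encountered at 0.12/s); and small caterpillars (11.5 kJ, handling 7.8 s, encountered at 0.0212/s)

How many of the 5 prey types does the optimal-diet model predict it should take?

E/h in descending order: beetle larvae 2.42, small caterpillars 1.47, weevils 0.444, large caterpillars 0.215, spiders 0.118 kJ/s. The optimal diet is the largest prefix of this list for which every included type satisfies E_i/h_i > R on the types above it.
Rate on top 1: 0.1588. small caterpillars: 1.47 > 0.1588 → include.
Rate on top 2: 0.3348. weevils: 0.444 > 0.3348 → include.
Rate on top 3: 0.408. large caterpillars: 0.215 < 0.408 → exclude; stop.
Optimal diet: beetle larvae, small caterpillars, weevils — 3 of 5 types.

3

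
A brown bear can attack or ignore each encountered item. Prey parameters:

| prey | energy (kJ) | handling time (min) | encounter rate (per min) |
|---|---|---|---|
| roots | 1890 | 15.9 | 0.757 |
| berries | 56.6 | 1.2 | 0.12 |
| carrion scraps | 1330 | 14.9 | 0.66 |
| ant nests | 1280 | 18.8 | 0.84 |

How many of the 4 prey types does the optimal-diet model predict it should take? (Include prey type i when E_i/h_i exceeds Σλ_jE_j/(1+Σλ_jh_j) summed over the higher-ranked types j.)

Rank by E/h (kJ/min): roots 119, carrion scraps 89.3, ant nests 68.1, berries 47.2. Include each in turn until the next type's E/h falls below the running intake rate.
Rate on top 1: 109.7. carrion scraps: 89.3 < 109.7 → exclude; stop.
Optimal diet: roots — 1 of 4 types.

1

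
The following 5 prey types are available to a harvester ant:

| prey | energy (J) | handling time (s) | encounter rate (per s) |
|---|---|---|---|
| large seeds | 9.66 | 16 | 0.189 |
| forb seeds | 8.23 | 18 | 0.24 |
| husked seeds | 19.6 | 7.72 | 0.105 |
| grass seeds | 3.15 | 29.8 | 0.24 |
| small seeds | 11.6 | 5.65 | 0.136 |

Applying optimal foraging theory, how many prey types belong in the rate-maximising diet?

2

Rank by E/h (J/s): husked seeds 2.54, small seeds 2.05, large seeds 0.604, forb seeds 0.457, grass seeds 0.106. Include each in turn until the next type's E/h falls below the running intake rate.
Rate on top 1: 1.137. small seeds: 2.05 > 1.137 → include.
Rate on top 2: 1.41. large seeds: 0.604 < 1.41 → exclude; stop.
Optimal diet: husked seeds, small seeds — 2 of 5 types.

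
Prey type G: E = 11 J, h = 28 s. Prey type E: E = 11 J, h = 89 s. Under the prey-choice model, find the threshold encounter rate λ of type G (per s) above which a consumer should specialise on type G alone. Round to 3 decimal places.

0.016 per s

At the threshold, the rate on type G alone equals the profitability of type E: λ·11/(1 + λ·28) = 11/89 = 0.1236.
Rearranging, λ(11 − 0.1236×28) = 0.1236, so λ = 0.1236/7.539 = 0.01639 per s.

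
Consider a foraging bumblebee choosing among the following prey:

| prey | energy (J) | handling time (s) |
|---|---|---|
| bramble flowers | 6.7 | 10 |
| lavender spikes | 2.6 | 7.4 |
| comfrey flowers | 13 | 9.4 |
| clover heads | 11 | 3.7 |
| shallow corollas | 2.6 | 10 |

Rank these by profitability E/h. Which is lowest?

shallow corollas

Profitability E/h (J/s): bramble flowers = 6.7/10 = 0.67, lavender spikes = 2.6/7.4 = 0.351, comfrey flowers = 13/9.4 = 1.38, clover heads = 11/3.7 = 2.97, shallow corollas = 2.6/10 = 0.26.
Ranked: clover heads > comfrey flowers > bramble flowers > lavender spikes > shallow corollas.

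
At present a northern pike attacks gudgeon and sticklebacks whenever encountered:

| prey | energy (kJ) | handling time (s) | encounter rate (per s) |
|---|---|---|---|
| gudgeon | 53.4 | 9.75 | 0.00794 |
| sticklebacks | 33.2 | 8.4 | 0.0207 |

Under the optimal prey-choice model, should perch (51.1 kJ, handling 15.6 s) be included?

Yes

Intake rate on the current diet: R = (0.00794×53.4 + 0.0207×33.2) / (1 + 0.00794×9.75 + 0.0207×8.4) = 1.111/1.251 = 0.8881 kJ/s.
perch: E/h = 51.1/15.6 = 3.276 kJ/s.
Since 3.276 > R, including perch increases the long-run rate.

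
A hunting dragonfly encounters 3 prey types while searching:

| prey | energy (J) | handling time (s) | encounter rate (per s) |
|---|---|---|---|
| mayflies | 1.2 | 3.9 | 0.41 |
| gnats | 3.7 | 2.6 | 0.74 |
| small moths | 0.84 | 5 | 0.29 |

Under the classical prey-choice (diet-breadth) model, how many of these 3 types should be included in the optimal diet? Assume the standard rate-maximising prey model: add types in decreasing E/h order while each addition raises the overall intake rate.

E/h in descending order: gnats 1.42, mayflies 0.308, small moths 0.168 J/s. The optimal diet is the largest prefix of this list for which every included type satisfies E_i/h_i > R on the types above it.
Rate on top 1: 0.9364. mayflies: 0.308 < 0.9364 → exclude; stop.
Optimal diet: gnats — 1 of 3 types.

1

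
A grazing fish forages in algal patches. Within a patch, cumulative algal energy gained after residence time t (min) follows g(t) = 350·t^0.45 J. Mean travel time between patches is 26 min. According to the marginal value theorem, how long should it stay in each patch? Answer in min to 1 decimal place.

Optimal t* satisfies g'(t*) = g(t*)/(T + t*).
g'(t) = 0.45·350·t^-0.55. Setting 0.45·350·t^-0.55 = 350·t^0.45/(26+t) gives 0.45(26+t) = t, so 0.55·t = 0.45×26.
t* = 0.45×26/0.55 = 21.27 min.

21.3 min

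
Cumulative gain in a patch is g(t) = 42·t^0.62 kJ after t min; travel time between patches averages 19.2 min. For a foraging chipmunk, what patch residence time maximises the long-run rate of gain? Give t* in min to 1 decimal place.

By the marginal value theorem, leave when the instantaneous gain rate g'(t) equals the habitat-wide average g(t)/(T + t).
g'(t) = 0.62·42·t^-0.38. Setting 0.62·42·t^-0.38 = 42·t^0.62/(19.2+t) gives 0.62(19.2+t) = t, so 0.38·t = 0.62×19.2.
t* = 0.62×19.2/0.38 = 31.33 min.

31.3 min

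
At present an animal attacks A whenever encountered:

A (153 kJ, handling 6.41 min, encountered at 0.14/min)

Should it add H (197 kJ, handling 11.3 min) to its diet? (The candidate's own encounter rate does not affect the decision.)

On A alone, R = ΣλE/(1+Σλh) = 21.42/1.897 = 11.29 kJ/min.
Profitability of H: 197/11.3 = 17.43 kJ/min.
Since 17.43 > R, including H increases the long-run rate.

Yes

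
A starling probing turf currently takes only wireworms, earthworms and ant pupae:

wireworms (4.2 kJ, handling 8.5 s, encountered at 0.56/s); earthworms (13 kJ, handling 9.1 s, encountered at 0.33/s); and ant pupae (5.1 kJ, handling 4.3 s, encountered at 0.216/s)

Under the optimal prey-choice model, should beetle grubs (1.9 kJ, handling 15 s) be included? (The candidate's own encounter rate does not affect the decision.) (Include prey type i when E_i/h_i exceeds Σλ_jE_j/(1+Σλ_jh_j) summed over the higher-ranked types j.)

On wireworms, earthworms and ant pupae alone, R = ΣλE/(1+Σλh) = 7.744/9.692 = 0.799 kJ/s.
beetle grubs: E/h = 1.9/15 = 0.1267 kJ/s.
Since 0.1267 < R, time spent handling beetle grubs is better spent searching.

No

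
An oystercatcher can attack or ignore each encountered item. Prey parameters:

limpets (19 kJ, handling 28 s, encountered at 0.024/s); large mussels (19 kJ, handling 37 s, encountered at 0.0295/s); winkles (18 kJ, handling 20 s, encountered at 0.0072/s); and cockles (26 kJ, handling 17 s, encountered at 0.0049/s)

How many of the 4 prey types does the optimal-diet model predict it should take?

E/h in descending order: cockles 1.53, winkles 0.9, limpets 0.679, large mussels 0.514 kJ/s. The optimal diet is the largest prefix of this list for which every included type satisfies E_i/h_i > R on the types above it.
Rate on top 1: 0.1176. winkles: 0.9 > 0.1176 → include.
Rate on top 2: 0.2094. limpets: 0.679 > 0.2094 → include.
Rate on top 3: 0.3754. large mussels: 0.514 > 0.3754 → include.
Optimal diet: cockles, winkles, limpets, large mussels — 4 of 4 types.

4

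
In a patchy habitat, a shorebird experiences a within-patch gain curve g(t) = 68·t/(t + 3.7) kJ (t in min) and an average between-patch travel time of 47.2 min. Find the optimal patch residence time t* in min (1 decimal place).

By the marginal value theorem, leave when the instantaneous gain rate g'(t) equals the habitat-wide average g(t)/(T + t).
g'(t) = 68·3.7/(t + 3.7)². Setting 68·3.7/(t+3.7)² = 68t/[(t+3.7)(47.2+t)] gives 3.7(47.2+t) = t(t+3.7), so t² = 3.7×47.2 = 174.6.
t* = √174.6 = 13.22 min.

13.2 min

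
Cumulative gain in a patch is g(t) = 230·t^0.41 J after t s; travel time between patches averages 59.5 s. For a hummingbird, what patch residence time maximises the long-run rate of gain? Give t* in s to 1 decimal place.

41.3 s

Maximise g(t)/(T+t): set derivative to zero → g'(t)(T+t) = g(t).
g'(t) = 0.41·230·t^-0.59. Setting 0.41·230·t^-0.59 = 230·t^0.41/(59.5+t) gives 0.41(59.5+t) = t, so 0.59·t = 0.41×59.5.
t* = 0.41×59.5/0.59 = 41.35 s.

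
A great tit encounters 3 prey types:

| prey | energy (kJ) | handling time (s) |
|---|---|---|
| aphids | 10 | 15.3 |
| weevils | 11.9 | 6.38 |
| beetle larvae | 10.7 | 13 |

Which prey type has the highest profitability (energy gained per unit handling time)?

Profitability E/h (kJ/s): aphids = 10/15.3 = 0.654, weevils = 11.9/6.38 = 1.87, beetle larvae = 10.7/13 = 0.823.
Ranked: weevils > beetle larvae > aphids.

weevils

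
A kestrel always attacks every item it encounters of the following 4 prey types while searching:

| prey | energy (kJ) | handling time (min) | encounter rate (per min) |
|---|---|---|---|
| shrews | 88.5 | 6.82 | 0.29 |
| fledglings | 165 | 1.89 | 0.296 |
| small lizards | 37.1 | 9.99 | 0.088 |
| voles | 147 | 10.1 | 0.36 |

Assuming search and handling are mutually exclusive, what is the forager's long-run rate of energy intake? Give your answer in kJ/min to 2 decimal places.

16.23 kJ/min

R = (0.29×88.5 + 0.296×165 + 0.088×37.1 + 0.36×147) / (1 + 0.29×6.82 + 0.296×1.89 + 0.088×9.99 + 0.36×10.1) = 130.7/8.052 = 16.23 kJ/min.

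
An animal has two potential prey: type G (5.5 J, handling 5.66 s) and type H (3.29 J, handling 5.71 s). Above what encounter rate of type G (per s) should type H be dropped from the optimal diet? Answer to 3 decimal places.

The zero-one rule: include type H iff E₂/h₂ > λE₁/(1+λh₁). Equality gives the switch point.
λE₁h₂ = E₂ + λE₂h₁ ⇒ λ = E₂/(E₁h₂ − E₂h₁) = 3.29/(31.41 − 18.62) = 0.2574 per s.

0.257 per s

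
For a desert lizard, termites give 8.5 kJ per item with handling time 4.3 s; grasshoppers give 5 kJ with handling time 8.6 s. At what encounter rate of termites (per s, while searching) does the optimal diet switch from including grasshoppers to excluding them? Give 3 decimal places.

The zero-one rule: include grasshoppers iff E₂/h₂ > λE₁/(1+λh₁). Equality gives the switch point.
λE₁h₂ = E₂ + λE₂h₁ ⇒ λ = E₂/(E₁h₂ − E₂h₁) = 5/(73.1 − 21.5) = 0.0969 per s.

0.097 per s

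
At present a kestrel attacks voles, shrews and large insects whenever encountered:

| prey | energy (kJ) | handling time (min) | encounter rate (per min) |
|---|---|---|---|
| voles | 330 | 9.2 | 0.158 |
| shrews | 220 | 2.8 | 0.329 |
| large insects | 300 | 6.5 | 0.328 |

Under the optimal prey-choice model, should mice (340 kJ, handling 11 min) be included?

Intake rate on the current diet: R = (0.158×330 + 0.329×220 + 0.328×300) / (1 + 0.158×9.2 + 0.329×2.8 + 0.328×6.5) = 222.9/5.507 = 40.48 kJ/min.
mice: E/h = 340/11 = 30.91 kJ/min.
30.91 < 40.48, so adding mice would lower the average — exclude it.

No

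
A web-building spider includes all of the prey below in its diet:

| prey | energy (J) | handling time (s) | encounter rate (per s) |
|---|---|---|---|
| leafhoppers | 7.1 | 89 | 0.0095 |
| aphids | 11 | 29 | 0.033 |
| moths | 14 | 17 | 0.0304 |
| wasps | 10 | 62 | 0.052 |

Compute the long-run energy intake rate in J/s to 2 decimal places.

Energy encountered per unit search time: 0.0095×7.1 + 0.033×11 + 0.0304×14 + 0.052×10 = 1.376 J/s.
Handling time per unit search time: 0.0095×89 + 0.033×29 + 0.0304×17 + 0.052×62 = 5.543.
Rate = 1.376/(1 + 5.543) = 0.2103 J/s.

0.21 J/s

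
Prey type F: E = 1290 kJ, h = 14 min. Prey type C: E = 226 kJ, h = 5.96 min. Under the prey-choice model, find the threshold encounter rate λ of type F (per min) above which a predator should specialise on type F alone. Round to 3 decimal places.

0.050 per min

The zero-one rule: include type C iff E₂/h₂ > λE₁/(1+λh₁). Equality gives the switch point.
λE₁h₂ = E₂ + λE₂h₁ ⇒ λ = E₂/(E₁h₂ − E₂h₁) = 226/(7688 − 3164) = 0.04995 per min.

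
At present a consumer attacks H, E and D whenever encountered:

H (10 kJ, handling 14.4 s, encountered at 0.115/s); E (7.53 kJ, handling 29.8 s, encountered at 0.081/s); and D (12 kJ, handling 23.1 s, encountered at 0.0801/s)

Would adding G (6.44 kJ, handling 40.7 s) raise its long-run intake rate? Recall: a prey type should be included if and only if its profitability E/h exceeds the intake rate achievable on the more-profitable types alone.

Intake rate on the current diet: R = (0.115×10 + 0.081×7.53 + 0.0801×12) / (1 + 0.115×14.4 + 0.081×29.8 + 0.0801×23.1) = 2.721/6.92 = 0.3932 kJ/s.
G: E/h = 6.44/40.7 = 0.1582 kJ/s.
0.1582 < 0.3932, so adding G would lower the average — exclude it.

No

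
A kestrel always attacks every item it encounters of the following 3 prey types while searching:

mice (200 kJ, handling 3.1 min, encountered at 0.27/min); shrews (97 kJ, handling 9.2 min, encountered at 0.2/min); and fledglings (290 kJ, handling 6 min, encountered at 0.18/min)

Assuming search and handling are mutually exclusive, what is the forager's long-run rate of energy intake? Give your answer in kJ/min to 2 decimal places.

26.40 kJ/min

R = (0.27×200 + 0.2×97 + 0.18×290) / (1 + 0.27×3.1 + 0.2×9.2 + 0.18×6) = 125.6/4.757 = 26.4 kJ/min.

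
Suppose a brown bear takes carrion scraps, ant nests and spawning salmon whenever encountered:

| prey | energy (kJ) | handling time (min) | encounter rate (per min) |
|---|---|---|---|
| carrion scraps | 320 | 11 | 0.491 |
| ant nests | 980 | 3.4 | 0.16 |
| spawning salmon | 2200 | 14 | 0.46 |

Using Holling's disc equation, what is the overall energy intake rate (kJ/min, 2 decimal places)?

R = Σλ_iE_i / (1 + Σλ_ih_i)
Numerator: 0.491×320 + 0.16×980 + 0.46×2200 = 1326
Denominator: 1 + 0.491×11 + 0.16×3.4 + 0.46×14 = 13.38
R = 1326/13.38 = 99.06 kJ/min

99.06 kJ/min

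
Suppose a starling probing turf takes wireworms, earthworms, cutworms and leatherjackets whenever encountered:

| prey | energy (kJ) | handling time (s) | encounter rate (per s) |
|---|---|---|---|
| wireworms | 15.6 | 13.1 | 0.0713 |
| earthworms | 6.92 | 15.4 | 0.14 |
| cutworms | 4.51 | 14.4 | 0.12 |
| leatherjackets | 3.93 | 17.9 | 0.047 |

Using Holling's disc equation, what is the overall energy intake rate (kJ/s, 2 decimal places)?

0.42 kJ/s

R = Σλ_iE_i / (1 + Σλ_ih_i)
Numerator: 0.0713×15.6 + 0.14×6.92 + 0.12×4.51 + 0.047×3.93 = 2.807
Denominator: 1 + 0.0713×13.1 + 0.14×15.4 + 0.12×14.4 + 0.047×17.9 = 6.659
R = 2.807/6.659 = 0.4215 kJ/s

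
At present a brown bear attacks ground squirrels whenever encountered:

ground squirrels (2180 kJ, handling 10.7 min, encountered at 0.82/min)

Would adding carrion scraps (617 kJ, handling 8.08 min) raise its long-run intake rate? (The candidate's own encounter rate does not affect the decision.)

No

Intake rate on the current diet: R = (0.82×2180) / (1 + 0.82×10.7) = 1788/9.774 = 182.9 kJ/min.
carrion scraps: E/h = 617/8.08 = 76.36 kJ/min.
76.36 < 182.9, so adding carrion scraps would lower the average — exclude it.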